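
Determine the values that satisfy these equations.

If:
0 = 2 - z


Then:
z = 2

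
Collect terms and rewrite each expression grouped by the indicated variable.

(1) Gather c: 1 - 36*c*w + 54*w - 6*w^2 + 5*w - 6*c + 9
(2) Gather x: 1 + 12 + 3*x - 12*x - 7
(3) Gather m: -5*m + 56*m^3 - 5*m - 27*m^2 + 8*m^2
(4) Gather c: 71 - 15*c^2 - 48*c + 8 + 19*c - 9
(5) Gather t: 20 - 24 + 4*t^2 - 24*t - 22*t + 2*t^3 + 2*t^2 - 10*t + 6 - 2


(1) = c*(-36*w - 6) - 6*w^2 + 59*w + 10
(2) = 6 - 9*x
(3) = 56*m^3 - 19*m^2 - 10*m
(4) = -15*c^2 - 29*c + 70
(5) = 2*t^3 + 6*t^2 - 56*t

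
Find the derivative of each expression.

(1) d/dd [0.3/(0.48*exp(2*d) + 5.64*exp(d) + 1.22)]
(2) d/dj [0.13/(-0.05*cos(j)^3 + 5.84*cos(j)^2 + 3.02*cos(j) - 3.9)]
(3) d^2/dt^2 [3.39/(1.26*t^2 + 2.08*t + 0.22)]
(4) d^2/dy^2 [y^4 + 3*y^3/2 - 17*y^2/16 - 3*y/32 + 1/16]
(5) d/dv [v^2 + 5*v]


(1) = (-0.288*exp(d) - 1.692)*exp(d)/(0.48*exp(2*d) + 5.64*exp(d) + 1.22)^2
(2) = (-0.0195*cos(j)^2 + 1.5184*cos(j) + 0.3926)*sin(j)/(0.05*cos(j)^3 - 5.84*cos(j)^2 - 3.02*cos(j) + 3.9)^2
(3) = (-10.763928*t^2 - 17.769024*t + 3.39*(2.52*t + 2.08)*(5.04*t + 4.16) - 1.879416)/(1.26*t^2 + 2.08*t + 0.22)^3
(4) = 12*y^2 + 9*y - 17/8
(5) = 2*v + 5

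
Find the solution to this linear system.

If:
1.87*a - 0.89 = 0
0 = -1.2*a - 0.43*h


Then:
a = 0.48
h = -1.33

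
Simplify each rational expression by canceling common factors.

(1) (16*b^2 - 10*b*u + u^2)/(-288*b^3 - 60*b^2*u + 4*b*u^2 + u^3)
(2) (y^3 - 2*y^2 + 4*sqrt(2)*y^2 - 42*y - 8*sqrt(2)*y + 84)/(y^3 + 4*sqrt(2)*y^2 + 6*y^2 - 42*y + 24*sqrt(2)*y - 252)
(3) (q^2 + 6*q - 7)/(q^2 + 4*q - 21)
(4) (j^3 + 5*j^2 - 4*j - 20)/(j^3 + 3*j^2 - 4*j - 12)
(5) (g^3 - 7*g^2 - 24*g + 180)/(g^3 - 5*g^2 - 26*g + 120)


(1) = (-2*b + u)/(36*b^2 + 12*b*u + u^2)
(2) = (y - 2)/(y + 6)
(3) = (q - 1)/(q - 3)
(4) = (j + 5)/(j + 3)
(5) = (g - 6)/(g - 4)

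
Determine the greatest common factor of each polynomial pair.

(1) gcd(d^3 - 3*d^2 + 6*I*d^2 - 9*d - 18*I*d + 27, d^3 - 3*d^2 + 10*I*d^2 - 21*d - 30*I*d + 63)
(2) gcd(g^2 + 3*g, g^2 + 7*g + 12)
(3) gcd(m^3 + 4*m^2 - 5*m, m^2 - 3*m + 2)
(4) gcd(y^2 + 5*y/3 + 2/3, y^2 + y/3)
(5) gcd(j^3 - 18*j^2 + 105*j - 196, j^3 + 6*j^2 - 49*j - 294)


(1) = d^2 + d*(-3 + 3*I) - 9*I
(2) = gcd(g*(g + 3), (g + 3)*(g + 4)) = g + 3
(3) = m - 1
(4) = gcd((y + 2/3)*(y + 1), y*(y + 1/3)) = 1
(5) = gcd((j - 7)^2*(j - 4), (j - 7)*(j + 6)*(j + 7)) = j - 7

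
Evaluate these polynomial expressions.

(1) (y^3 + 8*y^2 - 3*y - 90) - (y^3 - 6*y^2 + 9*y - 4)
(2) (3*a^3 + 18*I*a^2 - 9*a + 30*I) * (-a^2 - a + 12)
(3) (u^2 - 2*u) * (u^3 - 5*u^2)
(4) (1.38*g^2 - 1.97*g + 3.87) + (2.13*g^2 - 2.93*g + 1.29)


(1) = 14*y^2 - 12*y - 86
(2) = -3*a^5 - 3*a^4 - 18*I*a^4 + 45*a^3 - 18*I*a^3 + 9*a^2 + 186*I*a^2 - 108*a - 30*I*a + 360*I
(3) = u^5 - 7*u^4 + 10*u^3
(4) = 3.51*g^2 - 4.9*g + 5.16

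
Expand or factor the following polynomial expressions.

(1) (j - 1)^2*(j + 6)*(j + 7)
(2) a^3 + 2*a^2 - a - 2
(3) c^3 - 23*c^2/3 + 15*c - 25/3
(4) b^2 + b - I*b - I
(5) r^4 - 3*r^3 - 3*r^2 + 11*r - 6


(1) = j^4 + 11*j^3 + 17*j^2 - 71*j + 42
(2) = (a - 1)*(a + 1)*(a + 2)
(3) = (c - 5)*(c - 5/3)*(c - 1)
(4) = (b + 1)*(b - I)
(5) = (r - 3)*(r - 1)^2*(r + 2)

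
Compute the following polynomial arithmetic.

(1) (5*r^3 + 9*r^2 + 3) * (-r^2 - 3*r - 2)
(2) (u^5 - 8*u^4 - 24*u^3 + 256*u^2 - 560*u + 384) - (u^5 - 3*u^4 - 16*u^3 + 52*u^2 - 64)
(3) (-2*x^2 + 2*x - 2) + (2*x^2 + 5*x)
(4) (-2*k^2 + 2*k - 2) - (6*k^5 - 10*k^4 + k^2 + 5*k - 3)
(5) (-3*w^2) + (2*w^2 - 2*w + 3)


(1) = -5*r^5 - 24*r^4 - 37*r^3 - 21*r^2 - 9*r - 6
(2) = -5*u^4 - 8*u^3 + 204*u^2 - 560*u + 448
(3) = 7*x - 2
(4) = -6*k^5 + 10*k^4 - 3*k^2 - 3*k + 1
(5) = -w^2 - 2*w + 3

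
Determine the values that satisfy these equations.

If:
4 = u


Then:
u = 4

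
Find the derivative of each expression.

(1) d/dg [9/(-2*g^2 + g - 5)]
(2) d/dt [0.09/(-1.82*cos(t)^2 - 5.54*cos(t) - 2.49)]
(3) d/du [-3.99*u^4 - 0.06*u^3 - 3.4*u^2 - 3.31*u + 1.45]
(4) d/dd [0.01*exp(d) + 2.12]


(1) = 9*(4*g - 1)/(2*g^2 - g + 5)^2
(2) = -(0.3276*cos(t) + 0.4986)*sin(t)/(1.82*cos(t)^2 + 5.54*cos(t) + 2.49)^2
(3) = -15.96*u^3 - 0.18*u^2 - 6.8*u - 3.31
(4) = 0.01*exp(d)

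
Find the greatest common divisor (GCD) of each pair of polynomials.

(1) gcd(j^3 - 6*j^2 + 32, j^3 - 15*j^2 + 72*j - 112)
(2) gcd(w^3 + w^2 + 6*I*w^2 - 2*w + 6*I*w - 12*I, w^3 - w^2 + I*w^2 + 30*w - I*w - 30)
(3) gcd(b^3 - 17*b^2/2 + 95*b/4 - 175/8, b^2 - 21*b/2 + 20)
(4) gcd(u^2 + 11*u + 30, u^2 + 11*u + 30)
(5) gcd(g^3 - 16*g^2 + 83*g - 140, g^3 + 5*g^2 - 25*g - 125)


(1) = gcd((j - 4)^2*(j + 2), (j - 7)*(j - 4)^2) = j^2 - 8*j + 16
(2) = w^2 + w*(-1 + 6*I) - 6*I
(3) = gcd((b - 7/2)*(b - 5/2)^2, (b - 8)*(b - 5/2)) = b - 5/2
(4) = u^2 + 11*u + 30
(5) = gcd((g - 7)*(g - 5)*(g - 4), (g - 5)*(g + 5)^2) = g - 5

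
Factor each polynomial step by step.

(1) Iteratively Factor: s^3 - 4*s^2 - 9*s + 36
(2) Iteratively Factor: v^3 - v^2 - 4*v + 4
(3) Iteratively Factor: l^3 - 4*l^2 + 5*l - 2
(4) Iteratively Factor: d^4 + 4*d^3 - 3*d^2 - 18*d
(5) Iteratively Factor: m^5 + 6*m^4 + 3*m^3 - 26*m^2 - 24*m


(1) = (s - 3)*(s^2 - s - 12) = (s - 4)*(s - 3)*(s + 3)
(2) = (v + 2)*(v^2 - 3*v + 2) = (v - 1)*(v + 2)*(v - 2)
(3) = (l - 1)*(l^2 - 3*l + 2) = (l - 2)*(l - 1)*(l - 1)
(4) = (d - 2)*(d^3 + 6*d^2 + 9*d) = (d - 2)*(d + 3)*(d^2 + 3*d) = d*(d - 2)*(d + 3)*(d + 3)
(5) = (m - 2)*(m^4 + 8*m^3 + 19*m^2 + 12*m) = (m - 2)*(m + 3)*(m^3 + 5*m^2 + 4*m) = m*(m - 2)*(m + 3)*(m^2 + 5*m + 4) = m*(m - 2)*(m + 3)*(m + 4)*(m + 1)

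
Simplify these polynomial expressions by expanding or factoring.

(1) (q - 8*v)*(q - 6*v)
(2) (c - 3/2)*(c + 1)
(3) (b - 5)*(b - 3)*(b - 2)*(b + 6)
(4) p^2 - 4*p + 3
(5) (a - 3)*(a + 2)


(1) = q^2 - 14*q*v + 48*v^2
(2) = c^2 - c/2 - 3/2
(3) = b^4 - 4*b^3 - 29*b^2 + 156*b - 180
(4) = (p - 3)*(p - 1)
(5) = a^2 - a - 6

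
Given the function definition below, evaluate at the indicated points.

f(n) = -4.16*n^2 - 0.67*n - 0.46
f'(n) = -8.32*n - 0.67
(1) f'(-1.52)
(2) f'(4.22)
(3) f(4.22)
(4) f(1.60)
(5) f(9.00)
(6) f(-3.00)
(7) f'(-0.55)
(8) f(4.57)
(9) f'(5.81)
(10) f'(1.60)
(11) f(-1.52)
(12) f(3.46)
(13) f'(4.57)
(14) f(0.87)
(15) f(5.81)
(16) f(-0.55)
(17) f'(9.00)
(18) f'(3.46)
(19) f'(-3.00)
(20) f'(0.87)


(1) = 11.98
(2) = -35.78
(3) = -77.37
(4) = -12.18
(5) = -343.45
(6) = -35.89
(7) = 3.91
(8) = -90.40
(9) = -49.01
(10) = -13.98
(11) = -9.05
(12) = -52.58
(13) = -38.69
(14) = -4.19
(15) = -144.78
(16) = -1.35
(17) = -75.55
(18) = -29.46
(19) = 24.29
(20) = -7.91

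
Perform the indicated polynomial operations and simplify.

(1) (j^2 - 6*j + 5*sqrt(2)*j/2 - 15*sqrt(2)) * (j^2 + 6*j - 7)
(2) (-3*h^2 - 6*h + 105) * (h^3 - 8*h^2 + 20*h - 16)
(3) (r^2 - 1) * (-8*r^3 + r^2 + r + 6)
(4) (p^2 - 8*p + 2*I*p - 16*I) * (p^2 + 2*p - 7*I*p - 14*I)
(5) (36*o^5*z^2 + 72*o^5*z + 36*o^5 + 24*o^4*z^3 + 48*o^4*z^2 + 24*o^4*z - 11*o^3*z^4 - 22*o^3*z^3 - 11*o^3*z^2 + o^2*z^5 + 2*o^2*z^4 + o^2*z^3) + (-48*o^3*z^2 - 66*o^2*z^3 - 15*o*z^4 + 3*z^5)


(1) = j^4 + 5*sqrt(2)*j^3/2 - 43*j^2 - 215*sqrt(2)*j/2 + 42*j + 105*sqrt(2)
(2) = -3*h^5 + 18*h^4 + 93*h^3 - 912*h^2 + 2196*h - 1680
(3) = -8*r^5 + r^4 + 9*r^3 + 5*r^2 - r - 6
(4) = p^4 - 6*p^3 - 5*I*p^3 - 2*p^2 + 30*I*p^2 - 84*p + 80*I*p - 224
(5) = 36*o^5*z^2 + 72*o^5*z + 36*o^5 + 24*o^4*z^3 + 48*o^4*z^2 + 24*o^4*z - 11*o^3*z^4 - 22*o^3*z^3 - 59*o^3*z^2 + o^2*z^5 + 2*o^2*z^4 - 65*o^2*z^3 - 15*o*z^4 + 3*z^5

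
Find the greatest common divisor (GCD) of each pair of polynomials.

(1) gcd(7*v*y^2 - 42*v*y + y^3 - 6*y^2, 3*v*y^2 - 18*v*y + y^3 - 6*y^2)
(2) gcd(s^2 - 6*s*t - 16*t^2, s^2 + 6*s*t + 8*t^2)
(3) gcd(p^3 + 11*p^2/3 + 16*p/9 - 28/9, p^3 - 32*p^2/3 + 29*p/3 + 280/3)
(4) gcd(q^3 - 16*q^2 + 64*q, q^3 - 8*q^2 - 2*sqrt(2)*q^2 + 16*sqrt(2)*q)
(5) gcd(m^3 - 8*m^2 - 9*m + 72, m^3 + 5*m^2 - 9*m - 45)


(1) = gcd(y*(7*v + y)*(y - 6), y*(3*v + y)*(y - 6)) = y^2 - 6*y
(2) = s + 2*t
(3) = gcd((p - 2/3)*(p + 2)*(p + 7/3), (p - 8)*(p - 5)*(p + 7/3)) = p + 7/3
(4) = gcd(q*(q - 8)^2, q*(q - 8)*(q - 2*sqrt(2))) = q^2 - 8*q
(5) = gcd((m - 8)*(m - 3)*(m + 3), (m - 3)*(m + 3)*(m + 5)) = m^2 - 9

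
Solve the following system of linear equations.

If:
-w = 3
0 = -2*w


Then:
No Solution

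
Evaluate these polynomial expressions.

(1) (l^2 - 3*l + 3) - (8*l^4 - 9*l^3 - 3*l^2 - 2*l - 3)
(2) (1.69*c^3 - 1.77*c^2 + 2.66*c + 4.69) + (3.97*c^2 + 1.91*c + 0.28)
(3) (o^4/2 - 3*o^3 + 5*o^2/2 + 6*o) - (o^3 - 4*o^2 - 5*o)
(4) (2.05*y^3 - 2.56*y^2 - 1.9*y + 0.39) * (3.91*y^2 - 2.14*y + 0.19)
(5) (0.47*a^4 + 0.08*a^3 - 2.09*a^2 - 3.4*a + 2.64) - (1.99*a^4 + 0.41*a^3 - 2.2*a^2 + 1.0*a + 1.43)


(1) = -8*l^4 + 9*l^3 + 4*l^2 - l + 6
(2) = 1.69*c^3 + 2.2*c^2 + 4.57*c + 4.97
(3) = o^4/2 - 4*o^3 + 13*o^2/2 + 11*o
(4) = 8.0155*y^5 - 14.3966*y^4 - 1.5611*y^3 + 5.1045*y^2 - 1.1956*y + 0.0741
(5) = -1.52*a^4 - 0.33*a^3 + 0.11*a^2 - 4.4*a + 1.21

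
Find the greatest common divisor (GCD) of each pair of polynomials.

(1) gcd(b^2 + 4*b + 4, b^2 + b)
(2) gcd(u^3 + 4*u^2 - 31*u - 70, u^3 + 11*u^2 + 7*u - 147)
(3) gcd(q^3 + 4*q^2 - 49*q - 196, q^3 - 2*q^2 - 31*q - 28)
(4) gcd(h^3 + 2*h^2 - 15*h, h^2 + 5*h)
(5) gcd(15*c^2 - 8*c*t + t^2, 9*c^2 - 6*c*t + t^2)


(1) = gcd((b + 2)^2, b*(b + 1)) = 1
(2) = u + 7
(3) = gcd((q - 7)*(q + 4)*(q + 7), (q - 7)*(q + 1)*(q + 4)) = q^2 - 3*q - 28
(4) = gcd(h*(h - 3)*(h + 5), h*(h + 5)) = h^2 + 5*h
(5) = -3*c + t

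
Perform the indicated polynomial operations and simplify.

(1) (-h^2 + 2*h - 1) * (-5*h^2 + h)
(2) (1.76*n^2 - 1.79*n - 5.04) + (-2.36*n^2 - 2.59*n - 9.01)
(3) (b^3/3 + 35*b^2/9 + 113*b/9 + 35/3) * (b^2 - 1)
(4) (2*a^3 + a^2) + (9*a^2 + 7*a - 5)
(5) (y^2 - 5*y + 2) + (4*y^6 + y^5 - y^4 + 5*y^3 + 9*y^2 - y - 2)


(1) = 5*h^4 - 11*h^3 + 7*h^2 - h
(2) = -0.6*n^2 - 4.38*n - 14.05
(3) = b^5/3 + 35*b^4/9 + 110*b^3/9 + 70*b^2/9 - 113*b/9 - 35/3
(4) = 2*a^3 + 10*a^2 + 7*a - 5
(5) = 4*y^6 + y^5 - y^4 + 5*y^3 + 10*y^2 - 6*y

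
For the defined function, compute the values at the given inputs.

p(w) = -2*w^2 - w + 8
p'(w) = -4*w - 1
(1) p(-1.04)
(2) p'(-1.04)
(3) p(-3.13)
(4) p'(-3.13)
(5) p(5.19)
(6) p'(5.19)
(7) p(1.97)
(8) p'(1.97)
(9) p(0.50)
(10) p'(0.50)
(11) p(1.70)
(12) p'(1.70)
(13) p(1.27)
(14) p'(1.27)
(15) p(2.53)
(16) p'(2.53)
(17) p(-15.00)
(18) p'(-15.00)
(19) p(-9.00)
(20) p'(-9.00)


(1) = 6.88
(2) = 3.16
(3) = -8.46
(4) = 11.52
(5) = -51.06
(6) = -21.76
(7) = -1.73
(8) = -8.88
(9) = 7.00
(10) = -3.00
(11) = 0.52
(12) = -7.80
(13) = 3.50
(14) = -6.08
(15) = -7.33
(16) = -11.12
(17) = -427.00
(18) = 59.00
(19) = -145.00
(20) = 35.00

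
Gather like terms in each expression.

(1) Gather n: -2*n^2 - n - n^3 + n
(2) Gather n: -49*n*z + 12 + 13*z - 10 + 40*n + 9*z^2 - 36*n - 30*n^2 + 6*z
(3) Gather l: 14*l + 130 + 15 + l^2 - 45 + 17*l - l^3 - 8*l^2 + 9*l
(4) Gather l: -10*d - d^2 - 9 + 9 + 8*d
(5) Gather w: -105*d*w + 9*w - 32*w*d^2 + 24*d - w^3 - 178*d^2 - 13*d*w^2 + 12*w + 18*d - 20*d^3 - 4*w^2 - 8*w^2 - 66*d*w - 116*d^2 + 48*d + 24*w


(1) = -n^3 - 2*n^2
(2) = -30*n^2 + n*(4 - 49*z) + 9*z^2 + 19*z + 2
(3) = -l^3 - 7*l^2 + 40*l + 100
(4) = -d^2 - 2*d
(5) = -20*d^3 - 294*d^2 + 90*d - w^3 + w^2*(-13*d - 12) + w*(-32*d^2 - 171*d + 45)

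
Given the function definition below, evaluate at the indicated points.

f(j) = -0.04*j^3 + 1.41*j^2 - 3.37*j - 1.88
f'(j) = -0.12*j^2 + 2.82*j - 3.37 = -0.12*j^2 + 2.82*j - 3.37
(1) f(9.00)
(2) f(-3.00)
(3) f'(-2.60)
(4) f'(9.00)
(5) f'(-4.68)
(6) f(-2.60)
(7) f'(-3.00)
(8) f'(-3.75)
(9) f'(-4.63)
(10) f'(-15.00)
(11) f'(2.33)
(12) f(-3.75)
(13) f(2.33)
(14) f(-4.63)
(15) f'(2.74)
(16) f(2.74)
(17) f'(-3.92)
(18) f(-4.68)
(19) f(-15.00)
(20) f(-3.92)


(1) = 52.84
(2) = 22.00
(3) = -11.51
(4) = 12.29
(5) = -19.20
(6) = 17.12
(7) = -12.91
(8) = -15.63
(9) = -19.00
(10) = -72.67
(11) = 2.55
(12) = 32.70
(13) = -2.58
(14) = 47.92
(15) = 3.46
(16) = -1.35
(17) = -16.27
(18) = 48.87
(19) = 500.92
(20) = 35.41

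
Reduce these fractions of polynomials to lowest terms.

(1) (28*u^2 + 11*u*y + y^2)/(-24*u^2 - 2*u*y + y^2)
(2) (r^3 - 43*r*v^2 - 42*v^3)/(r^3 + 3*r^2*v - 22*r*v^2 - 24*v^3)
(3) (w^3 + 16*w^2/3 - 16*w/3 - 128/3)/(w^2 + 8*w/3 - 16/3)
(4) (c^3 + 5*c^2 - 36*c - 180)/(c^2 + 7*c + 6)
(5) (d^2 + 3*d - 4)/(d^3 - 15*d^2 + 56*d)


(1) = (7*u + y)/(-6*u + y)
(2) = (r - 7*v)/(r - 4*v)
(3) = (3*w^2 + 4*w - 32)/(3*w - 4)
(4) = (c^2 - c - 30)/(c + 1)
(5) = (d^2 + 3*d - 4)/(d^3 - 15*d^2 + 56*d)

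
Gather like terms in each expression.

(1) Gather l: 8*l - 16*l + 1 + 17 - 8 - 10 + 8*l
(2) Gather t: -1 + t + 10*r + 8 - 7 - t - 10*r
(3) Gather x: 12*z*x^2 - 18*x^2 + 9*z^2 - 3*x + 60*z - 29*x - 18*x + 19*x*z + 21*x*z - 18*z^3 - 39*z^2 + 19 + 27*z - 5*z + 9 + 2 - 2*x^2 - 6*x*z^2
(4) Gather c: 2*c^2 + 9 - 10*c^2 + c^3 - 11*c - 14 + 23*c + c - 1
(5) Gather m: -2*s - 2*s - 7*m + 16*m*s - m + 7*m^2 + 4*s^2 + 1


(1) = 0
(2) = 0
(3) = x^2*(12*z - 20) + x*(-6*z^2 + 40*z - 50) - 18*z^3 - 30*z^2 + 82*z + 30
(4) = c^3 - 8*c^2 + 13*c - 6
(5) = 7*m^2 + m*(16*s - 8) + 4*s^2 - 4*s + 1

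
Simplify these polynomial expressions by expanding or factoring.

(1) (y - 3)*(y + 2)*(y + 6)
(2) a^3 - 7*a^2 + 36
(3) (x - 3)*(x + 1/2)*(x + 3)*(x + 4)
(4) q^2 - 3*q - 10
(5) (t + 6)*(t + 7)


(1) = y^3 + 5*y^2 - 12*y - 36
(2) = (a - 6)*(a - 3)*(a + 2)
(3) = x^4 + 9*x^3/2 - 7*x^2 - 81*x/2 - 18
(4) = (q - 5)*(q + 2)
(5) = t^2 + 13*t + 42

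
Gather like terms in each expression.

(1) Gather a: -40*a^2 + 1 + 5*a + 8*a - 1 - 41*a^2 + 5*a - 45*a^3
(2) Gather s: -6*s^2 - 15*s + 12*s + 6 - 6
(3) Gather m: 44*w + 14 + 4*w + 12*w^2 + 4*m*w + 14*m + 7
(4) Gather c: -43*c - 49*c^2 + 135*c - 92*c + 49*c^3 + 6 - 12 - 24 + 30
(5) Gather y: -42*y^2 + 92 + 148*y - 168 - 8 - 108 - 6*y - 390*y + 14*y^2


(1) = -45*a^3 - 81*a^2 + 18*a
(2) = -6*s^2 - 3*s
(3) = m*(4*w + 14) + 12*w^2 + 48*w + 21
(4) = 49*c^3 - 49*c^2
(5) = -28*y^2 - 248*y - 192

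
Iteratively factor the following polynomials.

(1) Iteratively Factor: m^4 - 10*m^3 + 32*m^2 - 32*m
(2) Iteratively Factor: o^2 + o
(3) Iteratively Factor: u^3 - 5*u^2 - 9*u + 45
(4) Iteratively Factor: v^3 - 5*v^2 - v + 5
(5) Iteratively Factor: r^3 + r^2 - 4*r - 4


(1) = (m - 4)*(m^3 - 6*m^2 + 8*m) = m*(m - 4)*(m^2 - 6*m + 8) = m*(m - 4)^2*(m - 2)
(2) = (o + 1)*(o)
(3) = (u + 3)*(u^2 - 8*u + 15) = (u - 5)*(u + 3)*(u - 3)
(4) = (v - 1)*(v^2 - 4*v - 5) = (v - 1)*(v + 1)*(v - 5)
(5) = (r + 2)*(r^2 - r - 2) = (r - 2)*(r + 2)*(r + 1)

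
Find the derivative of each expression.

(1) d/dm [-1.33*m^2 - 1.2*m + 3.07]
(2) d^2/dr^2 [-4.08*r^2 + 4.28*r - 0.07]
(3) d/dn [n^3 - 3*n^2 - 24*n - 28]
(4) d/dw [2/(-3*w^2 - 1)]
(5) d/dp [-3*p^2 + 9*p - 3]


(1) = -2.66*m - 1.2
(2) = -8.16000000000000
(3) = 3*n^2 - 6*n - 24
(4) = 12*w/(3*w^2 + 1)^2
(5) = 9 - 6*p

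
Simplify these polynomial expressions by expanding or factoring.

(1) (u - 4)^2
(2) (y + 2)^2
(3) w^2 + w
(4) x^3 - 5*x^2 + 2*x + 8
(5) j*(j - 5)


(1) = u^2 - 8*u + 16
(2) = y^2 + 4*y + 4
(3) = w*(w + 1)
(4) = (x - 4)*(x - 2)*(x + 1)
(5) = j^2 - 5*j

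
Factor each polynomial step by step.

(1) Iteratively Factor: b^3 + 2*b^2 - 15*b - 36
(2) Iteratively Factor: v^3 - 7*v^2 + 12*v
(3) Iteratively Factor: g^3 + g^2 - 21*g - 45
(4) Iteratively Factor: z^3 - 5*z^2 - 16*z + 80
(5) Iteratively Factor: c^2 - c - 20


(1) = (b - 4)*(b^2 + 6*b + 9) = (b - 4)*(b + 3)*(b + 3)
(2) = (v - 3)*(v^2 - 4*v) = v*(v - 3)*(v - 4)
(3) = (g - 5)*(g^2 + 6*g + 9) = (g - 5)*(g + 3)*(g + 3)
(4) = (z - 4)*(z^2 - z - 20) = (z - 5)*(z - 4)*(z + 4)
(5) = (c + 4)*(c - 5)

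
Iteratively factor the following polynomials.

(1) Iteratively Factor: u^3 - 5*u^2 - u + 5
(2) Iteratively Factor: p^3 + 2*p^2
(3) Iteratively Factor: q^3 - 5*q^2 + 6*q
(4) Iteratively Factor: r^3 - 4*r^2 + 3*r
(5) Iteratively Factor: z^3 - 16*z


(1) = (u - 1)*(u^2 - 4*u - 5) = (u - 1)*(u + 1)*(u - 5)
(2) = (p)*(p^2 + 2*p) = p^2*(p + 2)
(3) = (q - 2)*(q^2 - 3*q) = q*(q - 2)*(q - 3)
(4) = (r - 3)*(r^2 - r) = r*(r - 3)*(r - 1)
(5) = (z + 4)*(z^2 - 4*z) = z*(z + 4)*(z - 4)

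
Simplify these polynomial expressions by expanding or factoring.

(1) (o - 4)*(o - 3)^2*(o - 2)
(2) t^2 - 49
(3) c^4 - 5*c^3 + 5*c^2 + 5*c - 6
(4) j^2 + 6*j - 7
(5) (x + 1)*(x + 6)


(1) = o^4 - 12*o^3 + 53*o^2 - 102*o + 72
(2) = (t - 7)*(t + 7)
(3) = (c - 3)*(c - 2)*(c - 1)*(c + 1)
(4) = (j - 1)*(j + 7)
(5) = x^2 + 7*x + 6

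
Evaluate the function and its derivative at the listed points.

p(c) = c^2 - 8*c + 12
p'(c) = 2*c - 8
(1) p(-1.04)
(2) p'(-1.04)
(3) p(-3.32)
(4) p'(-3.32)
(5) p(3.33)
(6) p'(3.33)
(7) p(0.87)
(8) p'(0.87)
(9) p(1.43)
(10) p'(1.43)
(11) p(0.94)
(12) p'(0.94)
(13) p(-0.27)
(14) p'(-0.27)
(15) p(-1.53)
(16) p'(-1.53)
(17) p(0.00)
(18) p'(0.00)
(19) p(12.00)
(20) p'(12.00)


(1) = 21.40
(2) = -10.08
(3) = 49.58
(4) = -14.64
(5) = -3.55
(6) = -1.34
(7) = 5.80
(8) = -6.26
(9) = 2.60
(10) = -5.14
(11) = 5.36
(12) = -6.12
(13) = 14.23
(14) = -8.54
(15) = 26.58
(16) = -11.06
(17) = 12.00
(18) = -8.00
(19) = 60.00
(20) = 16.00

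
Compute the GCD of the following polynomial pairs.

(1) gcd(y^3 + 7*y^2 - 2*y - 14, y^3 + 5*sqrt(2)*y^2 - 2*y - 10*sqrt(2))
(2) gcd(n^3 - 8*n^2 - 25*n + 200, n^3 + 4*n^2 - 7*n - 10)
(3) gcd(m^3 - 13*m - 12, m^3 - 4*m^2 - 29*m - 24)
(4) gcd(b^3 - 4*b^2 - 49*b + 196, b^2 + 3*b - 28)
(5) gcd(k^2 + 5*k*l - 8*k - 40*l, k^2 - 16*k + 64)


(1) = y^2 - 2
(2) = n + 5
(3) = gcd((m - 4)*(m + 1)*(m + 3), (m - 8)*(m + 1)*(m + 3)) = m^2 + 4*m + 3
(4) = b^2 + 3*b - 28
(5) = gcd((k - 8)*(k + 5*l), (k - 8)^2) = k - 8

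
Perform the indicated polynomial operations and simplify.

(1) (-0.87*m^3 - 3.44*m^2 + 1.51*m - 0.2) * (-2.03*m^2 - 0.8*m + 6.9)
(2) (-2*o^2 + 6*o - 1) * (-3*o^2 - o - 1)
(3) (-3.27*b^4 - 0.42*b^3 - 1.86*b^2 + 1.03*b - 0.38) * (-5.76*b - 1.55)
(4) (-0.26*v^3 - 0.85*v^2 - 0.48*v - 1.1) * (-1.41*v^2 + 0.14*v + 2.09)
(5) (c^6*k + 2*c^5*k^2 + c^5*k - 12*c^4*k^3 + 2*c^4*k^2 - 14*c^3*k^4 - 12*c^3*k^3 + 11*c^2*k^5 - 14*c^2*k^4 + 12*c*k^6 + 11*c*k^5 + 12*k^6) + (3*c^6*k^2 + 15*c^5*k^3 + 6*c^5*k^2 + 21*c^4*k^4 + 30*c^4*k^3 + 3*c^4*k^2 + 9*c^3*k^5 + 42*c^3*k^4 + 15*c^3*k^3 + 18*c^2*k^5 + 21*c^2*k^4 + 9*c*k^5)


(1) = 1.7661*m^5 + 7.6792*m^4 - 6.3163*m^3 - 24.538*m^2 + 10.579*m - 1.38
(2) = 6*o^4 - 16*o^3 - o^2 - 5*o + 1
(3) = 18.8352*b^5 + 7.4877*b^4 + 11.3646*b^3 - 3.0498*b^2 + 0.5923*b + 0.589
(4) = 0.3666*v^5 + 1.1621*v^4 + 0.0144*v^3 - 0.2927*v^2 - 1.1572*v - 2.299
(5) = 3*c^6*k^2 + c^6*k + 15*c^5*k^3 + 8*c^5*k^2 + c^5*k + 21*c^4*k^4 + 18*c^4*k^3 + 5*c^4*k^2 + 9*c^3*k^5 + 28*c^3*k^4 + 3*c^3*k^3 + 29*c^2*k^5 + 7*c^2*k^4 + 12*c*k^6 + 20*c*k^5 + 12*k^6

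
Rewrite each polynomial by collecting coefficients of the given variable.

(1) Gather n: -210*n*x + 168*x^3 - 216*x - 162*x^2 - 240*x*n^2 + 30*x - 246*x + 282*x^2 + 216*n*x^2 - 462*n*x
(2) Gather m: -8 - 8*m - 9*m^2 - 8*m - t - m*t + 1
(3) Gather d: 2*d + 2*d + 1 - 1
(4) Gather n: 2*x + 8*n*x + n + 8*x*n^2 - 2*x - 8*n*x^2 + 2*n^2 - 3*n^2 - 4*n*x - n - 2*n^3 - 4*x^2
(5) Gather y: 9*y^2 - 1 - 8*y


(1) = -240*n^2*x + n*(216*x^2 - 672*x) + 168*x^3 + 120*x^2 - 432*x
(2) = -9*m^2 + m*(-t - 16) - t - 7
(3) = 4*d
(4) = -2*n^3 + n^2*(8*x - 1) + n*(-8*x^2 + 4*x) - 4*x^2
(5) = 9*y^2 - 8*y - 1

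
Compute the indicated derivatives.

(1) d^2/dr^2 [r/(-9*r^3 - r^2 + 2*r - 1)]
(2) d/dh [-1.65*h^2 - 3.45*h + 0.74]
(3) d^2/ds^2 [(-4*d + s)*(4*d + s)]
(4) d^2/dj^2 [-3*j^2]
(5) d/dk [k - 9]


(1) = 2*(-r*(27*r^2 + 2*r - 2)^2 + (27*r^2 + r*(27*r + 1) + 2*r - 2)*(9*r^3 + r^2 - 2*r + 1))/(9*r^3 + r^2 - 2*r + 1)^3
(2) = -3.3*h - 3.45
(3) = 2
(4) = -6
(5) = 1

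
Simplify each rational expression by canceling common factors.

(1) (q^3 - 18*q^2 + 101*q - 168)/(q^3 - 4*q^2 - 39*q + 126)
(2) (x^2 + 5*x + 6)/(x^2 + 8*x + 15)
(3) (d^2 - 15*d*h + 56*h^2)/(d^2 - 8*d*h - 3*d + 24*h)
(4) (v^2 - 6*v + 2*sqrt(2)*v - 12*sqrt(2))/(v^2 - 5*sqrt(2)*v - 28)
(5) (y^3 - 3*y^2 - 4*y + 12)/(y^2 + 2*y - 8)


(1) = (q - 8)/(q + 6)
(2) = (x + 2)/(x + 5)
(3) = (d - 7*h)/(d - 3)
(4) = (v - 6)/(v - 7*sqrt(2))
(5) = (y^2 - y - 6)/(y + 4)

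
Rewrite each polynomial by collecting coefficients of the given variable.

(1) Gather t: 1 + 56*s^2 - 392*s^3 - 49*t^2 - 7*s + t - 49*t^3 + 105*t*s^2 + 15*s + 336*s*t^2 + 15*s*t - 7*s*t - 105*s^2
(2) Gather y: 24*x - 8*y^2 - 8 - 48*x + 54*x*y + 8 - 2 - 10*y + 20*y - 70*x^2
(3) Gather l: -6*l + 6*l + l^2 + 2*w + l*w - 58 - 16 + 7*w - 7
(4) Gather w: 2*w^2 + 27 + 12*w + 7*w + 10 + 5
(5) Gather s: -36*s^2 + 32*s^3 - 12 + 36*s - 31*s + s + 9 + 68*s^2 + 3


(1) = -392*s^3 - 49*s^2 + 8*s - 49*t^3 + t^2*(336*s - 49) + t*(105*s^2 + 8*s + 1) + 1
(2) = -70*x^2 - 24*x - 8*y^2 + y*(54*x + 10) - 2
(3) = l^2 + l*w + 9*w - 81
(4) = 2*w^2 + 19*w + 42
(5) = 32*s^3 + 32*s^2 + 6*s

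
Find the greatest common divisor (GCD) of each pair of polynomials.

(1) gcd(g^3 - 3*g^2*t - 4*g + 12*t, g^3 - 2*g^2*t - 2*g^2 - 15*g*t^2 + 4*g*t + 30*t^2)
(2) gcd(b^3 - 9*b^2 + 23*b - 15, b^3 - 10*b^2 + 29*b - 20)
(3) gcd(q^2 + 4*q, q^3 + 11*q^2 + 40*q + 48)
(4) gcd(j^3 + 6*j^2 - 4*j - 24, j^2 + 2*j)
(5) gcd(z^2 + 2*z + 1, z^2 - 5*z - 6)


(1) = g - 2
(2) = gcd((b - 5)*(b - 3)*(b - 1), (b - 5)*(b - 4)*(b - 1)) = b^2 - 6*b + 5
(3) = q + 4
(4) = j + 2
(5) = z + 1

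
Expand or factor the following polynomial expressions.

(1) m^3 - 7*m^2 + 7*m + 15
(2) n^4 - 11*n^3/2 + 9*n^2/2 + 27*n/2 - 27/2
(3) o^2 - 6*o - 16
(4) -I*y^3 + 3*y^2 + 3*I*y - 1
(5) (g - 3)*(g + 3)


(1) = (m - 5)*(m - 3)*(m + 1)
(2) = (n - 3)^2*(n - 1)*(n + 3/2)
(3) = (o - 8)*(o + 2)
(4) = (y + I)^2*(-I*y + 1)
(5) = g^2 - 9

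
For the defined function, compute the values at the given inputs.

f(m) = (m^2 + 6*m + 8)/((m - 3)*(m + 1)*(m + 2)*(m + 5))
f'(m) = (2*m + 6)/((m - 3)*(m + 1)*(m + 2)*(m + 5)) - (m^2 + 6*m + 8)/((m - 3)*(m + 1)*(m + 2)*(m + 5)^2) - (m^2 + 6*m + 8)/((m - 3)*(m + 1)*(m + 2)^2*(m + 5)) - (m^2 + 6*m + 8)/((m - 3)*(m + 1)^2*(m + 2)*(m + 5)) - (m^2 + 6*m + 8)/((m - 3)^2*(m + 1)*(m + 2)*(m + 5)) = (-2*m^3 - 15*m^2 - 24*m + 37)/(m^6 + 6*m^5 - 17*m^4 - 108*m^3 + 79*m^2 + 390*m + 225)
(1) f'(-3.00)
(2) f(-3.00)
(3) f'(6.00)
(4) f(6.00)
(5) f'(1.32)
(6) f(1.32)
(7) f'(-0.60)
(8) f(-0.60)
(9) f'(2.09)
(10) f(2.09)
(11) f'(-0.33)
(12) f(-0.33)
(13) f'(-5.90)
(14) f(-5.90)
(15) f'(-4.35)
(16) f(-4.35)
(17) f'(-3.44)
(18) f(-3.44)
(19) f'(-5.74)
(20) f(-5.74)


(1) = 0.05
(2) = 0.04
(3) = -0.02
(4) = 0.04
(5) = -0.04
(6) = -0.22
(7) = 1.16
(8) = -0.54
(9) = -0.24
(10) = -0.31
(11) = 0.40
(12) = -0.35
(13) = 0.04
(14) = 0.05
(15) = 0.09
(16) = -0.02
(17) = 0.04
(18) = 0.02
(19) = 0.06
(20) = 0.06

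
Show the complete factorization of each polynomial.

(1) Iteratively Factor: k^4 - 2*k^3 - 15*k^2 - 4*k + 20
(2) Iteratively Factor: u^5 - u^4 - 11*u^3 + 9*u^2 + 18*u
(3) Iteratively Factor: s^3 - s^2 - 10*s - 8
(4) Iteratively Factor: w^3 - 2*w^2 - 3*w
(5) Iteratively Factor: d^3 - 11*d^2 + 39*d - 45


(1) = (k + 2)*(k^3 - 4*k^2 - 7*k + 10) = (k - 1)*(k + 2)*(k^2 - 3*k - 10) = (k - 1)*(k + 2)^2*(k - 5)
(2) = (u)*(u^4 - u^3 - 11*u^2 + 9*u + 18) = u*(u - 2)*(u^3 + u^2 - 9*u - 9) = u*(u - 2)*(u + 3)*(u^2 - 2*u - 3) = u*(u - 2)*(u + 1)*(u + 3)*(u - 3)
(3) = (s + 2)*(s^2 - 3*s - 4) = (s - 4)*(s + 2)*(s + 1)
(4) = (w)*(w^2 - 2*w - 3) = w*(w - 3)*(w + 1)
(5) = (d - 3)*(d^2 - 8*d + 15) = (d - 3)^2*(d - 5)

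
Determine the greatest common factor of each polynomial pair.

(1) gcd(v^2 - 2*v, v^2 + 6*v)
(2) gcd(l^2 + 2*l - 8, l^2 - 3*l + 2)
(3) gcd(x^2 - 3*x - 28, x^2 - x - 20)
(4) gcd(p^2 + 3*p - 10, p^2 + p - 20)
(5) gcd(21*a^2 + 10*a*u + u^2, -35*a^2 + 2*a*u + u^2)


(1) = gcd(v*(v - 2), v*(v + 6)) = v
(2) = gcd((l - 2)*(l + 4), (l - 2)*(l - 1)) = l - 2
(3) = x + 4
(4) = p + 5
(5) = gcd((3*a + u)*(7*a + u), (-5*a + u)*(7*a + u)) = 7*a + u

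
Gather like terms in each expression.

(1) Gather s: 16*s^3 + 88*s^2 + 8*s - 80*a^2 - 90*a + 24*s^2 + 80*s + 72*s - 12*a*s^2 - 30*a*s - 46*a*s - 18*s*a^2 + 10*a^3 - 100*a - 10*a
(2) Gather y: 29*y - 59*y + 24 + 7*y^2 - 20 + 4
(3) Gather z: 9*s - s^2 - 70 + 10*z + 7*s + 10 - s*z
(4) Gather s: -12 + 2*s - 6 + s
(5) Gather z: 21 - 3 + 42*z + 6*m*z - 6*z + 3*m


(1) = 10*a^3 - 80*a^2 - 200*a + 16*s^3 + s^2*(112 - 12*a) + s*(-18*a^2 - 76*a + 160)
(2) = 7*y^2 - 30*y + 8
(3) = -s^2 + 16*s + z*(10 - s) - 60
(4) = 3*s - 18
(5) = 3*m + z*(6*m + 36) + 18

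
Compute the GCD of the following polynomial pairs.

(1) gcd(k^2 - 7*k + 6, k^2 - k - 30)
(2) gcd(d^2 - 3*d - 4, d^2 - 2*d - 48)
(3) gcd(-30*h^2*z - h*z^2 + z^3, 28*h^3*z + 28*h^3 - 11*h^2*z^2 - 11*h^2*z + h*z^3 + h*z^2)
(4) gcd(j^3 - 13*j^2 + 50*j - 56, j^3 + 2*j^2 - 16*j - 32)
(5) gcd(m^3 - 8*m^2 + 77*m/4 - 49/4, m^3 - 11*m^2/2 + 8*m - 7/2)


(1) = gcd((k - 6)*(k - 1), (k - 6)*(k + 5)) = k - 6
(2) = gcd((d - 4)*(d + 1), (d - 8)*(d + 6)) = 1
(3) = gcd(z*(-6*h + z)*(5*h + z), (-7*h + z)*(-4*h + z)*(h*z + h)) = 1
(4) = gcd((j - 7)*(j - 4)*(j - 2), (j - 4)*(j + 2)*(j + 4)) = j - 4
(5) = m^2 - 9*m/2 + 7/2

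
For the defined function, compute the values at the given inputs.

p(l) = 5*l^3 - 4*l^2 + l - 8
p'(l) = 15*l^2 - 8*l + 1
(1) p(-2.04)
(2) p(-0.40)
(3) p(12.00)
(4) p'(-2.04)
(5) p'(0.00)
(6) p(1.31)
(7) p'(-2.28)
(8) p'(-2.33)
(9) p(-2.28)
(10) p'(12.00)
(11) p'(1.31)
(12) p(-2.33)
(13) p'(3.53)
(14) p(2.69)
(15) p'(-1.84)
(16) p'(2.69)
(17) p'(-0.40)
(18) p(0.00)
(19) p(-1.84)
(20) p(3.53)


(1) = -69.13
(2) = -9.36
(3) = 8068.00
(4) = 79.74
(5) = 1.00
(6) = -2.31
(7) = 97.22
(8) = 101.07
(9) = -90.34
(10) = 2065.00
(11) = 16.26
(12) = -95.29
(13) = 159.67
(14) = 63.07
(15) = 66.50
(16) = 88.02
(17) = 6.60
(18) = -8.00
(19) = -54.53
(20) = 165.62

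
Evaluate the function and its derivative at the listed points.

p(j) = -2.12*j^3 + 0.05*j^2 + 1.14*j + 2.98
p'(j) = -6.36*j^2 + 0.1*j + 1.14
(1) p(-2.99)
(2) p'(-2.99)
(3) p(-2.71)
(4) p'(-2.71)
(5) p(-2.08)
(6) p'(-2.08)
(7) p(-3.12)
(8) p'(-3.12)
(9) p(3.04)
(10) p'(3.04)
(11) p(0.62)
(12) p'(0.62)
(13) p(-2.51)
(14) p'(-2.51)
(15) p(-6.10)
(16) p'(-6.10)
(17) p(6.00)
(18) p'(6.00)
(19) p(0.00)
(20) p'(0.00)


(1) = 56.69
(2) = -56.02
(3) = 42.45
(4) = -45.84
(5) = 19.90
(6) = -26.58
(7) = 64.30
(8) = -61.08
(9) = -52.65
(10) = -57.33
(11) = 3.20
(12) = -1.24
(13) = 33.96
(14) = -39.18
(15) = 479.09
(16) = -236.13
(17) = -446.30
(18) = -227.22
(19) = 2.98
(20) = 1.14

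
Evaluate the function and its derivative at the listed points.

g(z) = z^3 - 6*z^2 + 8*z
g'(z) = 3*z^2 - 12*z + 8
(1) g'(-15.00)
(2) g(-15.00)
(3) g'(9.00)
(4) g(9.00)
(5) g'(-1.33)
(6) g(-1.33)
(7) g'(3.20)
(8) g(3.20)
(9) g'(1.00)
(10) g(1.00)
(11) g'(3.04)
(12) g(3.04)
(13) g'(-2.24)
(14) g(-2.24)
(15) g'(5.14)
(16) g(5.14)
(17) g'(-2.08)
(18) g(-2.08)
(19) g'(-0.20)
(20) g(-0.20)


(1) = 863.00
(2) = -4845.00
(3) = 143.00
(4) = 315.00
(5) = 29.27
(6) = -23.61
(7) = 0.32
(8) = -3.07
(9) = -1.00
(10) = 3.00
(11) = -0.76
(12) = -3.04
(13) = 49.93
(14) = -59.27
(15) = 25.58
(16) = 18.40
(17) = 45.94
(18) = -51.60
(19) = 10.52
(20) = -1.85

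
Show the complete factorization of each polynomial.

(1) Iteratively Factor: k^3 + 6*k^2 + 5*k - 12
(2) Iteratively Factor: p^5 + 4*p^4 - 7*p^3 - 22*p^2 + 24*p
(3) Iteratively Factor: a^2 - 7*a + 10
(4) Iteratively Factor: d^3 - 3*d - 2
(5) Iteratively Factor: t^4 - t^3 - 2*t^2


(1) = (k + 4)*(k^2 + 2*k - 3) = (k - 1)*(k + 4)*(k + 3)
(2) = (p - 2)*(p^4 + 6*p^3 + 5*p^2 - 12*p) = (p - 2)*(p + 3)*(p^3 + 3*p^2 - 4*p) = (p - 2)*(p + 3)*(p + 4)*(p^2 - p) = p*(p - 2)*(p + 3)*(p + 4)*(p - 1)
(3) = (a - 2)*(a - 5)
(4) = (d + 1)*(d^2 - d - 2) = (d + 1)^2*(d - 2)
(5) = (t + 1)*(t^3 - 2*t^2) = (t - 2)*(t + 1)*(t^2) = t*(t - 2)*(t + 1)*(t)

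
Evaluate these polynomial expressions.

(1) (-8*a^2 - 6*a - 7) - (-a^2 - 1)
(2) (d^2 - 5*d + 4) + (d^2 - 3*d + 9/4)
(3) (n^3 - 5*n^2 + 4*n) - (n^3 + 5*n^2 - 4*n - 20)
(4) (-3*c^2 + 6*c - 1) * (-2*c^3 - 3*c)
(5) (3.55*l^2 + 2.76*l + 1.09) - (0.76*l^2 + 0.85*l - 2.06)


(1) = -7*a^2 - 6*a - 6
(2) = 2*d^2 - 8*d + 25/4
(3) = -10*n^2 + 8*n + 20
(4) = 6*c^5 - 12*c^4 + 11*c^3 - 18*c^2 + 3*c
(5) = 2.79*l^2 + 1.91*l + 3.15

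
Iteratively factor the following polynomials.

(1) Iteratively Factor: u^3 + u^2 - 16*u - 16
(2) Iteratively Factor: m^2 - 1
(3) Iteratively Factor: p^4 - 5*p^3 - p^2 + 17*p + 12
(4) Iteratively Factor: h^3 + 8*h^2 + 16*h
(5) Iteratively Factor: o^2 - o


(1) = (u - 4)*(u^2 + 5*u + 4) = (u - 4)*(u + 4)*(u + 1)
(2) = (m - 1)*(m + 1)
(3) = (p + 1)*(p^3 - 6*p^2 + 5*p + 12) = (p - 4)*(p + 1)*(p^2 - 2*p - 3) = (p - 4)*(p - 3)*(p + 1)*(p + 1)
(4) = (h + 4)*(h^2 + 4*h) = h*(h + 4)*(h + 4)
(5) = (o)*(o - 1)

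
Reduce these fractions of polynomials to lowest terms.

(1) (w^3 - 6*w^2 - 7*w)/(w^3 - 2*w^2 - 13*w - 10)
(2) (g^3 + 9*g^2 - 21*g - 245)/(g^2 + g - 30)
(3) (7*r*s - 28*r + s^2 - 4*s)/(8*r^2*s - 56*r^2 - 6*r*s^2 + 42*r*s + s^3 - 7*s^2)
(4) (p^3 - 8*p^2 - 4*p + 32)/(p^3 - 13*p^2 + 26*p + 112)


(1) = (w^2 - 7*w)/(w^2 - 3*w - 10)
(2) = (g^2 + 14*g + 49)/(g + 6)
(3) = (7*r*s - 28*r + s^2 - 4*s)/(8*r^2*s - 56*r^2 - 6*r*s^2 + 42*r*s + s^3 - 7*s^2)
(4) = (p - 2)/(p - 7)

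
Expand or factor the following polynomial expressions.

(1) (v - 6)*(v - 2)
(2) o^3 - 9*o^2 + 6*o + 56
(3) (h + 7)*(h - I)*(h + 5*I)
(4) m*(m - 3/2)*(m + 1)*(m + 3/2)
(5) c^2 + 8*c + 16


(1) = v^2 - 8*v + 12
(2) = (o - 7)*(o - 4)*(o + 2)
(3) = h^3 + 7*h^2 + 4*I*h^2 + 5*h + 28*I*h + 35
(4) = m^4 + m^3 - 9*m^2/4 - 9*m/4
(5) = (c + 4)^2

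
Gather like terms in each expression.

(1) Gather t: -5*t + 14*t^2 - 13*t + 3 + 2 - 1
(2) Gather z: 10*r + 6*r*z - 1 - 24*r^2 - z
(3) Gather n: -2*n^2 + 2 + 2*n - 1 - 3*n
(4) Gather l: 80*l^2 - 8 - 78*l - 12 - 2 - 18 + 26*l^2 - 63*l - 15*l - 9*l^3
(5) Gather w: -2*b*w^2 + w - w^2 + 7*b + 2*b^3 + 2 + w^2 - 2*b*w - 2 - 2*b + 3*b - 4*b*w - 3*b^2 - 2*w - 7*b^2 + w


(1) = 14*t^2 - 18*t + 4
(2) = -24*r^2 + 10*r + z*(6*r - 1) - 1
(3) = -2*n^2 - n + 1
(4) = -9*l^3 + 106*l^2 - 156*l - 40
(5) = 2*b^3 - 10*b^2 - 2*b*w^2 - 6*b*w + 8*b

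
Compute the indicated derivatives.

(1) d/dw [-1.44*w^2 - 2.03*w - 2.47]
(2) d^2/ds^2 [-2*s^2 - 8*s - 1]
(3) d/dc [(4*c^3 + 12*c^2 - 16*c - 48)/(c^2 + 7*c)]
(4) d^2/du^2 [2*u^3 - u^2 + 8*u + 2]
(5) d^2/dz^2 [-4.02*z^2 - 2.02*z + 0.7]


(1) = -2.88*w - 2.03
(2) = -4
(3) = 4*(c^4 + 14*c^3 + 25*c^2 + 24*c + 84)/(c^2*(c^2 + 14*c + 49))
(4) = 12*u - 2
(5) = -8.04000000000000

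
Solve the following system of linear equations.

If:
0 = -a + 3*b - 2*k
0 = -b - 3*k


Then:
a = -11*k
b = -3*k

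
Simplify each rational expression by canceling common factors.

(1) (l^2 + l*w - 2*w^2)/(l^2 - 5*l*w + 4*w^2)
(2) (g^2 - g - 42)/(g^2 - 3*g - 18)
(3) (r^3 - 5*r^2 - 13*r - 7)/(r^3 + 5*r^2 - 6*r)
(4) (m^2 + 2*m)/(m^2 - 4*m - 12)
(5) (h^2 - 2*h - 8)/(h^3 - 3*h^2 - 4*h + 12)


(1) = (-l - 2*w)/(-l + 4*w)
(2) = (g^2 - g - 42)/(g^2 - 3*g - 18)
(3) = (r^3 - 5*r^2 - 13*r - 7)/(r^3 + 5*r^2 - 6*r)
(4) = m/(m - 6)
(5) = (h - 4)/(h^2 - 5*h + 6)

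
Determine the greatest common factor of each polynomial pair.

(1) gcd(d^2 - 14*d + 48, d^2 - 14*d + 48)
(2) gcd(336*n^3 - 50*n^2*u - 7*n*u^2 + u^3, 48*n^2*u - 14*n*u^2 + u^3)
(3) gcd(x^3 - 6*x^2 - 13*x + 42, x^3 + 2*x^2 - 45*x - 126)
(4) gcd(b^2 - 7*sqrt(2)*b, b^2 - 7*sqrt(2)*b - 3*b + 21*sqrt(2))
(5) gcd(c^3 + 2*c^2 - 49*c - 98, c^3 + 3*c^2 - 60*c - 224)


(1) = gcd((d - 8)*(d - 6), (d - 8)*(d - 6)) = d^2 - 14*d + 48
(2) = 48*n^2 - 14*n*u + u^2
(3) = x^2 - 4*x - 21
(4) = b - 7*sqrt(2)
(5) = c + 7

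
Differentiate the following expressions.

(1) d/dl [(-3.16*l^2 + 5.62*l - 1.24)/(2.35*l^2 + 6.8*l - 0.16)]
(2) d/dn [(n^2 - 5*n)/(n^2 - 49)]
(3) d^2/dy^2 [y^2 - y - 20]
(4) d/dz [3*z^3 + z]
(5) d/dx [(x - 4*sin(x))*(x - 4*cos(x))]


(1) = (-34.695*l^2 + 6.8392*l + 7.5328)/(5.5225*l^4 + 31.96*l^3 + 45.488*l^2 - 2.176*l + 0.0256)
(2) = (5*n^2 - 98*n + 245)/(n^4 - 98*n^2 + 2401)
(3) = 2
(4) = 9*z^2 + 1
(5) = -4*sqrt(2)*x*cos(x + pi/4) + 2*x - 4*sqrt(2)*sin(x + pi/4) + 16*cos(2*x)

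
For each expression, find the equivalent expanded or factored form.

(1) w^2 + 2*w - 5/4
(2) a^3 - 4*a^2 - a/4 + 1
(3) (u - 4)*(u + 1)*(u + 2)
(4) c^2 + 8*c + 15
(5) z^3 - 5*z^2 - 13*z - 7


(1) = (w - 1/2)*(w + 5/2)
(2) = (a - 4)*(a - 1/2)*(a + 1/2)
(3) = u^3 - u^2 - 10*u - 8
(4) = (c + 3)*(c + 5)
(5) = (z - 7)*(z + 1)^2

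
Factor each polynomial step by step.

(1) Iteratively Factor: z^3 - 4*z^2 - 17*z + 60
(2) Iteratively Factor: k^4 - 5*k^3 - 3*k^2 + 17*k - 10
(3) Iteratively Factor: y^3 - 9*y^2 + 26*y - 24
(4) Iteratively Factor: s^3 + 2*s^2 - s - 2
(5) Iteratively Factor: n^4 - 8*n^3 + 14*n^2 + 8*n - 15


(1) = (z - 5)*(z^2 + z - 12) = (z - 5)*(z + 4)*(z - 3)
(2) = (k - 1)*(k^3 - 4*k^2 - 7*k + 10) = (k - 5)*(k - 1)*(k^2 + k - 2) = (k - 5)*(k - 1)*(k + 2)*(k - 1)
(3) = (y - 3)*(y^2 - 6*y + 8) = (y - 3)*(y - 2)*(y - 4)
(4) = (s - 1)*(s^2 + 3*s + 2) = (s - 1)*(s + 2)*(s + 1)
(5) = (n - 3)*(n^3 - 5*n^2 - n + 5) = (n - 3)*(n + 1)*(n^2 - 6*n + 5) = (n - 5)*(n - 3)*(n + 1)*(n - 1)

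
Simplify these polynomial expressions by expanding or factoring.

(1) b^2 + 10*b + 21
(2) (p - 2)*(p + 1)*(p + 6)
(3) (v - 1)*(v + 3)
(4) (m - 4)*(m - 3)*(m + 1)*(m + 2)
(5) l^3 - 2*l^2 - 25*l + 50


(1) = (b + 3)*(b + 7)
(2) = p^3 + 5*p^2 - 8*p - 12
(3) = v^2 + 2*v - 3
(4) = m^4 - 4*m^3 - 7*m^2 + 22*m + 24
(5) = (l - 5)*(l - 2)*(l + 5)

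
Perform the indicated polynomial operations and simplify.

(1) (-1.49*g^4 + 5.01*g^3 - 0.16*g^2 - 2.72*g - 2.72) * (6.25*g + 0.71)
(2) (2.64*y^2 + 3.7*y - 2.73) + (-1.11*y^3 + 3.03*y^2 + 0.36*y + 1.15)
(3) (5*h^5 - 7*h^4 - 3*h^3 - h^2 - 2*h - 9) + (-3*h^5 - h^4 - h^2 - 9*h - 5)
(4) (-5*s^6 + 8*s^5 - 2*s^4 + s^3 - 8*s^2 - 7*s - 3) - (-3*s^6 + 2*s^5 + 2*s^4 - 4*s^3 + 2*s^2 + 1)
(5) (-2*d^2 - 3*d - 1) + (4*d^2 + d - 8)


(1) = -9.3125*g^5 + 30.2546*g^4 + 2.5571*g^3 - 17.1136*g^2 - 18.9312*g - 1.9312
(2) = -1.11*y^3 + 5.67*y^2 + 4.06*y - 1.58
(3) = 2*h^5 - 8*h^4 - 3*h^3 - 2*h^2 - 11*h - 14
(4) = -2*s^6 + 6*s^5 - 4*s^4 + 5*s^3 - 10*s^2 - 7*s - 4
(5) = 2*d^2 - 2*d - 9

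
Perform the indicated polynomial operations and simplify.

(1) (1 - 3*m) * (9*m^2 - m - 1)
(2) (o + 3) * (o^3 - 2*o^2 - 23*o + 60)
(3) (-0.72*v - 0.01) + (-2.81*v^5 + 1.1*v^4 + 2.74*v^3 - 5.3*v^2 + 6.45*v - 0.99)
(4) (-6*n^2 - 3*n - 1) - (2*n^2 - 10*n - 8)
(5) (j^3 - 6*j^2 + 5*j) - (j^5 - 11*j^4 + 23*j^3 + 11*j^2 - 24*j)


(1) = -27*m^3 + 12*m^2 + 2*m - 1
(2) = o^4 + o^3 - 29*o^2 - 9*o + 180
(3) = -2.81*v^5 + 1.1*v^4 + 2.74*v^3 - 5.3*v^2 + 5.73*v - 1.0
(4) = -8*n^2 + 7*n + 7
(5) = -j^5 + 11*j^4 - 22*j^3 - 17*j^2 + 29*j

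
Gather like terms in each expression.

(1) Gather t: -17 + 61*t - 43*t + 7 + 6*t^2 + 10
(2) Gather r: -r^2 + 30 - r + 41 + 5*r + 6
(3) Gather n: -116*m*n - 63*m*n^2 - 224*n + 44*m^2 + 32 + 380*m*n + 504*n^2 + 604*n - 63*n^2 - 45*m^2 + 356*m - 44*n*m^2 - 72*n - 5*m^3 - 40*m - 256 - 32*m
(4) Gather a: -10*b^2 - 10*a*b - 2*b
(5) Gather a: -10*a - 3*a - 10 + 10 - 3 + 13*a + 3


(1) = 6*t^2 + 18*t
(2) = -r^2 + 4*r + 77
(3) = -5*m^3 - m^2 + 284*m + n^2*(441 - 63*m) + n*(-44*m^2 + 264*m + 308) - 224
(4) = -10*a*b - 10*b^2 - 2*b
(5) = 0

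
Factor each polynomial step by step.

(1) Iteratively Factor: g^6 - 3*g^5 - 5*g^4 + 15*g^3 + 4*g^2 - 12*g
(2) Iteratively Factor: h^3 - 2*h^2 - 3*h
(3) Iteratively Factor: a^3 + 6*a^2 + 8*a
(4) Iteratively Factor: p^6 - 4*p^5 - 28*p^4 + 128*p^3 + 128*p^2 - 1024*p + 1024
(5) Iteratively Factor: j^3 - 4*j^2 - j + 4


(1) = (g - 1)*(g^5 - 2*g^4 - 7*g^3 + 8*g^2 + 12*g) = (g - 1)*(g + 1)*(g^4 - 3*g^3 - 4*g^2 + 12*g) = g*(g - 1)*(g + 1)*(g^3 - 3*g^2 - 4*g + 12) = g*(g - 3)*(g - 1)*(g + 1)*(g^2 - 4) = g*(g - 3)*(g - 1)*(g + 1)*(g + 2)*(g - 2)
(2) = (h + 1)*(h^2 - 3*h) = h*(h + 1)*(h - 3)
(3) = (a + 2)*(a^2 + 4*a) = (a + 2)*(a + 4)*(a)
(4) = (p + 4)*(p^5 - 8*p^4 + 4*p^3 + 112*p^2 - 320*p + 256) = (p + 4)^2*(p^4 - 12*p^3 + 52*p^2 - 96*p + 64) = (p - 4)*(p + 4)^2*(p^3 - 8*p^2 + 20*p - 16) = (p - 4)*(p - 2)*(p + 4)^2*(p^2 - 6*p + 8) = (p - 4)^2*(p - 2)*(p + 4)^2*(p - 2)
(5) = (j - 1)*(j^2 - 3*j - 4) = (j - 1)*(j + 1)*(j - 4)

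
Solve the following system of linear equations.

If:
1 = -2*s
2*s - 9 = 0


Then:
No Solution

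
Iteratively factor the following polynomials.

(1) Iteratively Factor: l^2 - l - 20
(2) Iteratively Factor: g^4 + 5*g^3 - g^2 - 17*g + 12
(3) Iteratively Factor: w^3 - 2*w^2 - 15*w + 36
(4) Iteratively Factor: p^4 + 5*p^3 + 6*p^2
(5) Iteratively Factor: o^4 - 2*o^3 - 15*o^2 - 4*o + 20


(1) = (l - 5)*(l + 4)
(2) = (g + 3)*(g^3 + 2*g^2 - 7*g + 4) = (g - 1)*(g + 3)*(g^2 + 3*g - 4) = (g - 1)*(g + 3)*(g + 4)*(g - 1)
(3) = (w + 4)*(w^2 - 6*w + 9) = (w - 3)*(w + 4)*(w - 3)
(4) = (p)*(p^3 + 5*p^2 + 6*p) = p*(p + 3)*(p^2 + 2*p) = p^2*(p + 3)*(p + 2)
(5) = (o - 5)*(o^3 + 3*o^2 - 4) = (o - 5)*(o - 1)*(o^2 + 4*o + 4) = (o - 5)*(o - 1)*(o + 2)*(o + 2)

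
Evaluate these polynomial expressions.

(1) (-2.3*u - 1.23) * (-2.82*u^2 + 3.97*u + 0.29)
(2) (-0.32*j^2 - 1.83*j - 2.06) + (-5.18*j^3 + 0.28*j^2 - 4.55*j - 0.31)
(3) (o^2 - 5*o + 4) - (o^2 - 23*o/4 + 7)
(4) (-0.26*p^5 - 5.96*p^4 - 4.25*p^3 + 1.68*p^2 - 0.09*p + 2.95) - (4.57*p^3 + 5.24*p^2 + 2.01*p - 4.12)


(1) = 6.486*u^3 - 5.6624*u^2 - 5.5501*u - 0.3567
(2) = -5.18*j^3 - 0.04*j^2 - 6.38*j - 2.37
(3) = 3*o/4 - 3
(4) = -0.26*p^5 - 5.96*p^4 - 8.82*p^3 - 3.56*p^2 - 2.1*p + 7.07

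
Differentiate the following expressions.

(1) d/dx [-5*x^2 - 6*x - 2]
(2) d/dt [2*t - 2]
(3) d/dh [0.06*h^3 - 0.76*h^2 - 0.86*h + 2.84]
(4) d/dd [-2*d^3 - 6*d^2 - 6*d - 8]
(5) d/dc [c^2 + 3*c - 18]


(1) = -10*x - 6
(2) = 2
(3) = 0.18*h^2 - 1.52*h - 0.86
(4) = -6*d^2 - 12*d - 6
(5) = 2*c + 3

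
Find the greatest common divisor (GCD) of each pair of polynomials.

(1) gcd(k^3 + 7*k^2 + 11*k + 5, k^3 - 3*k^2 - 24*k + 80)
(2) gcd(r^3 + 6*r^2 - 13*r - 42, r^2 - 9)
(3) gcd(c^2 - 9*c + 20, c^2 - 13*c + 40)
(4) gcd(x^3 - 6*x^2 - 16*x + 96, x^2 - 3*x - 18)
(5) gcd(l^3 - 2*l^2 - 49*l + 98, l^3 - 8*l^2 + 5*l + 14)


(1) = gcd((k + 1)^2*(k + 5), (k - 4)^2*(k + 5)) = k + 5
(2) = r - 3
(3) = gcd((c - 5)*(c - 4), (c - 8)*(c - 5)) = c - 5
(4) = x - 6
(5) = l^2 - 9*l + 14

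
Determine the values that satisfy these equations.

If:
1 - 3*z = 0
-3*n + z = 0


Then:
n = 1/9
z = 1/3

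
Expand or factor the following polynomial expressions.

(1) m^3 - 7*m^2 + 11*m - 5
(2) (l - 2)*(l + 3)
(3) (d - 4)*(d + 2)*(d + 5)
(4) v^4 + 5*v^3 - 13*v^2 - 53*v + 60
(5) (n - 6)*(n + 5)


(1) = (m - 5)*(m - 1)^2
(2) = l^2 + l - 6
(3) = d^3 + 3*d^2 - 18*d - 40
(4) = (v - 3)*(v - 1)*(v + 4)*(v + 5)
(5) = n^2 - n - 30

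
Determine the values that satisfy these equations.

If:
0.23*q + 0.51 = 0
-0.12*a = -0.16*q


Then:
a = -2.96
q = -2.22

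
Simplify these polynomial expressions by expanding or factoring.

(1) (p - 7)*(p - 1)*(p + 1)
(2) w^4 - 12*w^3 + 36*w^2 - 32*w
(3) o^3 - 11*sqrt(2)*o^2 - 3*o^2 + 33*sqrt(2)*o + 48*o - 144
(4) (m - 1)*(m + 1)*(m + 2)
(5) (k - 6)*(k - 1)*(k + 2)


(1) = p^3 - 7*p^2 - p + 7
(2) = w*(w - 8)*(w - 2)^2
(3) = (o - 3)*(o - 8*sqrt(2))*(o - 3*sqrt(2))
(4) = m^3 + 2*m^2 - m - 2
(5) = k^3 - 5*k^2 - 8*k + 12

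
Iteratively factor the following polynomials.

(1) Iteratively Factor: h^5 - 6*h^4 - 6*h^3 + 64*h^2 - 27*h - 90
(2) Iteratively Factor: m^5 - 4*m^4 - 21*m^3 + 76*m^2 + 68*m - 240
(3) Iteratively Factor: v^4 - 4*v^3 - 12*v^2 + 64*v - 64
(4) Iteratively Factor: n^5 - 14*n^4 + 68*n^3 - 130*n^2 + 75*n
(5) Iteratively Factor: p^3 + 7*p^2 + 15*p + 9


(1) = (h - 2)*(h^4 - 4*h^3 - 14*h^2 + 36*h + 45) = (h - 2)*(h + 1)*(h^3 - 5*h^2 - 9*h + 45) = (h - 5)*(h - 2)*(h + 1)*(h^2 - 9) = (h - 5)*(h - 2)*(h + 1)*(h + 3)*(h - 3)
(2) = (m + 2)*(m^4 - 6*m^3 - 9*m^2 + 94*m - 120) = (m - 2)*(m + 2)*(m^3 - 4*m^2 - 17*m + 60) = (m - 5)*(m - 2)*(m + 2)*(m^2 + m - 12) = (m - 5)*(m - 2)*(m + 2)*(m + 4)*(m - 3)
(3) = (v - 2)*(v^3 - 2*v^2 - 16*v + 32) = (v - 2)^2*(v^2 - 16) = (v - 4)*(v - 2)^2*(v + 4)
(4) = (n - 3)*(n^4 - 11*n^3 + 35*n^2 - 25*n) = (n - 5)*(n - 3)*(n^3 - 6*n^2 + 5*n) = (n - 5)*(n - 3)*(n - 1)*(n^2 - 5*n) = (n - 5)^2*(n - 3)*(n - 1)*(n)
(5) = (p + 3)*(p^2 + 4*p + 3) = (p + 3)^2*(p + 1)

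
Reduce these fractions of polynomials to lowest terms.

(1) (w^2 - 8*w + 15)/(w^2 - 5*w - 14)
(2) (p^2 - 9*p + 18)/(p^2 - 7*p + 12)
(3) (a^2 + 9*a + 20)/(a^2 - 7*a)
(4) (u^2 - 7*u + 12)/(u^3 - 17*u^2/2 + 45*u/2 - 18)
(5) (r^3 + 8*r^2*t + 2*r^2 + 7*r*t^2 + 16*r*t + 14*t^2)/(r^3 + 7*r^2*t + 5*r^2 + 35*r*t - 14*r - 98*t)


(1) = (w^2 - 8*w + 15)/(w^2 - 5*w - 14)
(2) = (p - 6)/(p - 4)
(3) = (a^2 + 9*a + 20)/(a^2 - 7*a)
(4) = 2/(2*u - 3)
(5) = (r^2 + r*t + 2*r + 2*t)/(r^2 + 5*r - 14)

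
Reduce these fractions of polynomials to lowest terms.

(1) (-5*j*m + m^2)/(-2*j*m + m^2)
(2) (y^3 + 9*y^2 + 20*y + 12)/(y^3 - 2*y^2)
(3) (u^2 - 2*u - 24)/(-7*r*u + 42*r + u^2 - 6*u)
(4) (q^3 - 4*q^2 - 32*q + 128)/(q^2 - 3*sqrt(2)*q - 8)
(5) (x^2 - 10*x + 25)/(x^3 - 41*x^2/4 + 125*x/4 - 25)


(1) = (5*j - m)/(2*j - m)
(2) = (y^3 + 9*y^2 + 20*y + 12)/(y^3 - 2*y^2)
(3) = (-u - 4)/(7*r - u)
(4) = (q^2 + q*(-4 + 4*sqrt(2)) - 16*sqrt(2))/(q + sqrt(2))
(5) = (4*x - 20)/(4*x^2 - 21*x + 20)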